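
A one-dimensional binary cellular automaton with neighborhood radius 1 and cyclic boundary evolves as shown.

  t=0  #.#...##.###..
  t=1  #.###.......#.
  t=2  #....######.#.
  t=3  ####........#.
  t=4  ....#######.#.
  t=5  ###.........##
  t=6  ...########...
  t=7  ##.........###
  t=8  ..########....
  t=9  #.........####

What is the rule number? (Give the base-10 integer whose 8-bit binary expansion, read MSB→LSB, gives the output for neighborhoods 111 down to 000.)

21

  [7] ### => .  t=0,i=10
  [6] ##. => .  t=0,i=7
  [5] #.# => .  t=0,i=1
  [4] #.. => #  t=0,i=3
  [3] .## => .  t=0,i=6
  [2] .#. => #  t=0,i=0
  [1] ..# => .  t=0,i=5
  [0] ... => #  t=0,i=4
  bits 00010101 = 21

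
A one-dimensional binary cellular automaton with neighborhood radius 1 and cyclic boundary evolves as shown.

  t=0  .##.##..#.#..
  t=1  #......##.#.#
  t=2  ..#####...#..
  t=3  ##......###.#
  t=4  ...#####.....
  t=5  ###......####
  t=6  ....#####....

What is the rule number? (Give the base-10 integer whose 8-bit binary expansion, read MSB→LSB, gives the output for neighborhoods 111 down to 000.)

  ###|.  b7=0 t=2,i=3
  ##.|.  b6=0 t=0,i=2
  #.#|.  b5=0 t=0,i=3
  #..|.  b4=0 t=0,i=6
  .##|.  b3=0 t=0,i=1
  .#.|#  b2=1 t=0,i=8
  ..#|#  b1=1 t=0,i=0
  ...|#  b0=1 t=0,i=12
  bits 00000111 = 7

7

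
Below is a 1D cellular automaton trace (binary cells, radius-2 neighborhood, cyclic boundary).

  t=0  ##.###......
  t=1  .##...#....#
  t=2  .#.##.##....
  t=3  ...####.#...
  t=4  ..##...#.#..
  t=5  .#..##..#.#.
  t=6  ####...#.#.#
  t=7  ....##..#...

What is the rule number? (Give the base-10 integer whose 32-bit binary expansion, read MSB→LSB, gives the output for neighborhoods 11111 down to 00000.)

  ##### -> .   bit 31 = 0  t=6,i=1
  ####. -> .   bit 30 = 0  t=3,i=5
  ###.# -> .   bit 29 = 0  t=3,i=6
  ###.. -> .   bit 28 = 0  t=0,i=5
  ##.## -> #   bit 27 = 1  t=0,i=2
  ##.#. -> #   bit 26 = 1  t=3,i=7
  ##..# -> .   bit 25 = 0  t=5,i=6
  ##... -> #   bit 24 = 1  t=0,i=6
  #.### -> .   bit 23 = 0  t=0,i=3
  #.##. -> #   bit 22 = 1  t=1,i=1
  #.#.# -> .   bit 21 = 0  t=6,i=9
  #.#.. -> .   bit 20 = 0  t=3,i=8
  #..## -> #   bit 19 = 1  t=5,i=3
  #..#. -> #   bit 18 = 1  t=5,i=0
  #...# -> #   bit 17 = 1  t=1,i=4
  #.... -> .   bit 16 = 0  t=0,i=7
  .#### -> .   bit 15 = 0  t=3,i=4
  .###. -> .   bit 14 = 0  t=0,i=4
  .##.# -> #   bit 13 = 1  t=0,i=1
  .##.. -> .   bit 12 = 0  t=1,i=2
  .#.## -> .   bit 11 = 0  t=1,i=0
  .#.#. -> #   bit 10 = 1  t=4,i=8
  .#..# -> #   bit 9 = 1  t=5,i=2
  .#... -> #   bit 8 = 1  t=1,i=7
  ..### -> #   bit 7 = 1  t=3,i=3
  ..##. -> .   bit 6 = 0  t=0,i=0
  ..#.# -> .   bit 5 = 0  t=1,i=11
  ..#.. -> #   bit 4 = 1  t=1,i=6
  ...## -> #   bit 3 = 1  t=0,i=11
  ...#. -> .   bit 2 = 0  t=1,i=5
  ....# -> .   bit 1 = 0  t=0,i=10
  ..... -> .   bit 0 = 0  t=0,i=8
  bits 00001101010011100010011110011000 = 223225752

223225752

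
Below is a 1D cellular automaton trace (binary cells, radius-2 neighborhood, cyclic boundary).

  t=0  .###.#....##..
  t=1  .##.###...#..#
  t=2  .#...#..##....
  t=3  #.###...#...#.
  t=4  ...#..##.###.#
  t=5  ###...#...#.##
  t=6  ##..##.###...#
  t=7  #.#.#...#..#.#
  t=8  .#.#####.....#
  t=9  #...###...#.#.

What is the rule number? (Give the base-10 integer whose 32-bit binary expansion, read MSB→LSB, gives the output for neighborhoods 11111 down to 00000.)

  nb #####: next=#  (t=5,i=0, bit31=1)
  nb ####.: next=#  (t=5,i=1, bit30=1)
  nb ###.#: next=.  (t=0,i=3, bit29=0)
  nb ###..: next=.  (t=1,i=6, bit28=0)
  nb ##.##: next=.  (t=1,i=3, bit27=0)
  nb ##.#.: next=#  (t=0,i=4, bit26=1)
  nb ##..#: next=#  (t=6,i=2, bit25=1)
  nb ##...: next=.  (t=0,i=12, bit24=0)
  nb #.###: next=.  (t=1,i=4, bit23=0)
  nb #.##.: next=#  (t=1,i=1, bit22=1)
  nb #.#.#: next=.  (t=3,i=0, bit21=0)
  nb #.#..: next=#  (t=0,i=5, bit20=1)
  nb #..##: next=.  (t=2,i=7, bit19=0)
  nb #..#.: next=.  (t=1,i=12, bit18=0)
  nb #...#: next=#  (t=0,i=13, bit17=1)
  nb #....: next=.  (t=0,i=7, bit16=0)
  nb .####: next=#  (t=5,i=13, bit15=1)
  nb .###.: next=#  (t=0,i=2, bit14=1)
  nb .##.#: next=.  (t=1,i=2, bit13=0)
  nb .##..: next=.  (t=0,i=11, bit12=0)
  nb .#.##: next=.  (t=1,i=0, bit11=0)
  nb .#.#.: next=#  (t=3,i=13, bit10=1)
  nb .#..#: next=.  (t=1,i=11, bit9=0)
  nb .#...: next=#  (t=0,i=6, bit8=1)
  nb ..###: next=#  (t=0,i=1, bit7=1)
  nb ..##.: next=#  (t=0,i=10, bit6=1)
  nb ..#.#: next=.  (t=1,i=13, bit5=0)
  nb ..#..: next=.  (t=1,i=10, bit4=0)
  nb ...##: next=.  (t=0,i=0, bit3=0)
  nb ...#.: next=#  (t=1,i=9, bit2=1)
  nb ....#: next=.  (t=0,i=8, bit1=0)
  nb .....: next=#  (t=2,i=12, bit0=1)
  bits 11000110010100101100010111000101 = 3327313349

3327313349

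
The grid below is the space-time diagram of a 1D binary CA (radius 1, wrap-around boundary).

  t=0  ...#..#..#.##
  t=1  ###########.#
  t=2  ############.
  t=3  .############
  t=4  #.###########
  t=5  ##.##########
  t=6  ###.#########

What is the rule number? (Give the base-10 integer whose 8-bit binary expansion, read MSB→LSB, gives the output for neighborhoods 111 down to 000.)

247

  ### -> #   bit 7 = 1  t=1,i=0
  ##. -> #   bit 6 = 1  t=0,i=12
  #.# -> #   bit 5 = 1  t=0,i=10
  #.. -> #   bit 4 = 1  t=0,i=0
  .## -> .   bit 3 = 0  t=0,i=11
  .#. -> #   bit 2 = 1  t=0,i=3
  ..# -> #   bit 1 = 1  t=0,i=2
  ... -> #   bit 0 = 1  t=0,i=1
  bits 11110111 = 247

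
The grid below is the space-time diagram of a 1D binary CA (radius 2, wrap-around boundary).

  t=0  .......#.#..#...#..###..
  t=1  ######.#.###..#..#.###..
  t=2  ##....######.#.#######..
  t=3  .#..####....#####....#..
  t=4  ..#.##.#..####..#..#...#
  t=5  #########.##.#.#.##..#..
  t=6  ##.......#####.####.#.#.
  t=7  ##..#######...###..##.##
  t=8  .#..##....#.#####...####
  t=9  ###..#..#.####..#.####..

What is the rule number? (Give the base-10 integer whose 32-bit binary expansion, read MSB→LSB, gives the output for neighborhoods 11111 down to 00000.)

  nb #####: next=.  (t=1,i=2, bit31=0)
  nb ####.: next=.  (t=1,i=4, bit30=0)
  nb ###.#: next=.  (t=1,i=5, bit29=0)
  nb ###..: next=#  (t=0,i=21, bit28=1)
  nb ##.##: next=#  (t=5,i=9, bit27=1)
  nb ##.#.: next=#  (t=1,i=6, bit26=1)
  nb ##..#: next=.  (t=1,i=12, bit25=0)
  nb ##...: next=.  (t=0,i=22, bit24=0)
  nb #.###: next=#  (t=1,i=9, bit23=1)
  nb #.##.: next=#  (t=4,i=4, bit22=1)
  nb #.#.#: next=#  (t=1,i=7, bit21=1)
  nb #.#..: next=#  (t=0,i=9, bit20=1)
  nb #..##: next=.  (t=0,i=18, bit19=0)
  nb #..#.: next=#  (t=0,i=11, bit18=1)
  nb #...#: next=#  (t=0,i=14, bit17=1)
  nb #....: next=.  (t=0,i=23, bit16=0)
  nb .####: next=#  (t=1,i=1, bit15=1)
  nb .###.: next=#  (t=0,i=20, bit14=1)
  nb .##.#: next=#  (t=4,i=5, bit13=1)
  nb .##..: next=#  (t=2,i=1, bit12=1)
  nb .#.##: next=#  (t=1,i=8, bit11=1)
  nb .#.#.: next=.  (t=0,i=8, bit10=0)
  nb .#..#: next=#  (t=0,i=10, bit9=1)
  nb .#...: next=.  (t=0,i=13, bit8=0)
  nb ..###: next=#  (t=0,i=19, bit7=1)
  nb ..##.: next=.  (t=2,i=0, bit6=0)
  nb ..#.#: next=#  (t=0,i=7, bit5=1)
  nb ..#..: next=.  (t=0,i=12, bit4=0)
  nb ...##: next=#  (t=2,i=5, bit3=1)
  nb ...#.: next=.  (t=0,i=6, bit2=0)
  nb ....#: next=#  (t=0,i=5, bit1=1)
  nb .....: next=#  (t=0,i=0, bit0=1)
  bits 00011100111101101111101010101011 = 485948075

485948075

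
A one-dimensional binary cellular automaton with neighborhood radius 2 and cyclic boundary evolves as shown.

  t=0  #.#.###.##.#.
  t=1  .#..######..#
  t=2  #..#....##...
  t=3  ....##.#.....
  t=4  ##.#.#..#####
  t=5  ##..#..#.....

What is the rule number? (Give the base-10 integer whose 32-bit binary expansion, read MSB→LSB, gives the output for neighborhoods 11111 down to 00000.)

2026464521

  nb #####: next=.  (t=1,i=6, bit31=0)
  nb ####.: next=#  (t=1,i=8, bit30=1)
  nb ###.#: next=#  (t=0,i=6, bit29=1)
  nb ###..: next=#  (t=1,i=9, bit28=1)
  nb ##.##: next=#  (t=0,i=7, bit27=1)
  nb ##.#.: next=.  (t=0,i=10, bit26=0)
  nb ##..#: next=.  (t=1,i=10, bit25=0)
  nb ##...: next=.  (t=2,i=10, bit24=0)
  nb #.###: next=#  (t=0,i=4, bit23=1)
  nb #.##.: next=#  (t=0,i=8, bit22=1)
  nb #.#.#: next=.  (t=0,i=0, bit21=0)
  nb #.#..: next=.  (t=1,i=1, bit20=0)
  nb #..##: next=#  (t=1,i=3, bit19=1)
  nb #..#.: next=.  (t=1,i=11, bit18=0)
  nb #...#: next=.  (t=2,i=11, bit17=0)
  nb #....: next=#  (t=2,i=5, bit16=1)
  nb .####: next=.  (t=1,i=5, bit15=0)
  nb .###.: next=#  (t=0,i=5, bit14=1)
  nb .##.#: next=#  (t=0,i=9, bit13=1)
  nb .##..: next=.  (t=2,i=9, bit12=0)
  nb .#.##: next=.  (t=0,i=3, bit11=0)
  nb .#.#.: next=#  (t=0,i=1, bit10=1)
  nb .#..#: next=.  (t=1,i=2, bit9=0)
  nb .#...: next=#  (t=2,i=4, bit8=1)
  nb ..###: next=.  (t=1,i=4, bit7=0)
  nb ..##.: next=.  (t=2,i=8, bit6=0)
  nb ..#.#: next=.  (t=1,i=12, bit5=0)
  nb ..#..: next=.  (t=2,i=0, bit4=0)
  nb ...##: next=#  (t=2,i=7, bit3=1)
  nb ...#.: next=.  (t=2,i=12, bit2=0)
  nb ....#: next=.  (t=2,i=6, bit1=0)
  nb .....: next=#  (t=3,i=0, bit0=1)
  bits 01111000110010010110010100001001 = 2026464521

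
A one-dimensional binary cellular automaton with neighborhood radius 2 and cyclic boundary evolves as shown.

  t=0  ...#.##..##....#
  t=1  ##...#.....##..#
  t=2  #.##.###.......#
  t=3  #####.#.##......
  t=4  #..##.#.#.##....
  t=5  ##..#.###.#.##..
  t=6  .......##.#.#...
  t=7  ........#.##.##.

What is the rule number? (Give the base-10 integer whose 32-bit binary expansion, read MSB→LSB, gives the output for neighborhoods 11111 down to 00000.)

  #####|.  b31=0 t=3,i=2
  ####.|#  b30=1 t=3,i=3
  ###.#|#  b29=1 t=3,i=4
  ###..|.  b28=0 t=1,i=1
  ##.##|#  b27=1 t=2,i=1
  ##.#.|.  b26=0 t=3,i=5
  ##..#|.  b25=0 t=0,i=7
  ##...|#  b24=1 t=0,i=11
  #.###|.  b23=0 t=2,i=5
  #.##.|#  b22=1 t=0,i=5
  #.#.#|#  b21=1 t=3,i=6
  #.#..|.  b20=0 t=6,i=12
  #..##|.  b19=0 t=0,i=8
  #..#.|.  b18=0 t=5,i=3
  #...#|#  b17=1 t=0,i=1
  #....|#  b16=1 t=0,i=12
  .####|.  b15=0 t=3,i=1
  .###.|#  b14=1 t=1,i=0
  .##.#|#  b13=1 t=2,i=0
  .##..|.  b12=0 t=0,i=6
  .#.##|.  b11=0 t=0,i=4
  .#.#.|#  b10=1 t=4,i=7
  .#..#|#  b9=1 t=4,i=1
  .#...|#  b8=1 t=0,i=0
  ..###|#  b7=1 t=1,i=15
  ..##.|.  b6=0 t=0,i=9
  ..#.#|.  b5=0 t=0,i=3
  ..#..|#  b4=1 t=0,i=15
  ...##|.  b3=0 t=1,i=10
  ...#.|.  b2=0 t=0,i=2
  ....#|.  b1=0 t=0,i=13
  .....|.  b0=0 t=1,i=8
  bits 01101001011000110110011110010000 = 1768122256

1768122256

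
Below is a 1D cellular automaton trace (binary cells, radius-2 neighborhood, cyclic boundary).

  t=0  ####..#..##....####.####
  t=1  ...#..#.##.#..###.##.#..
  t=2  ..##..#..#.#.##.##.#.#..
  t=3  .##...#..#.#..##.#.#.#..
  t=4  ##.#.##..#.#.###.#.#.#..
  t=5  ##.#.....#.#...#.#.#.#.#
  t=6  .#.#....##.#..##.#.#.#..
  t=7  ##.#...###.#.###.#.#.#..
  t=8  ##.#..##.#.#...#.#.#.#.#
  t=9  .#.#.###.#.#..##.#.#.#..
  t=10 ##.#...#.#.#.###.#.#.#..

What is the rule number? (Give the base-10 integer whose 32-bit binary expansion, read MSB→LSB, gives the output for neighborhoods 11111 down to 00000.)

960012540

  ##### -> .   bit 31 = 0  t=0,i=0
  ####. -> .   bit 30 = 0  t=0,i=2
  ###.# -> #   bit 29 = 1  t=0,i=18
  ###.. -> #   bit 28 = 1  t=0,i=3
  ##.## -> #   bit 27 = 1  t=0,i=19
  ##.#. -> .   bit 26 = 0  t=1,i=10
  ##..# -> .   bit 25 = 0  t=0,i=4
  ##... -> #   bit 24 = 1  t=0,i=11
  #.### -> .   bit 23 = 0  t=0,i=20
  #.##. -> .   bit 22 = 0  t=1,i=8
  #.#.# -> #   bit 21 = 1  t=2,i=11
  #.#.. -> #   bit 20 = 1  t=1,i=11
  #..## -> #   bit 19 = 1  t=0,i=8
  #..#. -> .   bit 18 = 0  t=0,i=5
  #...# -> .   bit 17 = 0  t=3,i=4
  #.... -> .   bit 16 = 0  t=0,i=12
  .#### -> #   bit 15 = 1  t=0,i=16
  .###. -> .   bit 14 = 0  t=1,i=15
  .##.# -> #   bit 13 = 1  t=1,i=9
  .##.. -> .   bit 12 = 0  t=0,i=10
  .#.## -> .   bit 11 = 0  t=1,i=7
  .#.#. -> .   bit 10 = 0  t=2,i=10
  .#..# -> .   bit 9 = 0  t=0,i=7
  .#... -> .   bit 8 = 0  t=1,i=22
  ..### -> #   bit 7 = 1  t=0,i=15
  ..##. -> #   bit 6 = 1  t=0,i=9
  ..#.# -> #   bit 5 = 1  t=1,i=6
  ..#.. -> #   bit 4 = 1  t=0,i=6
  ...## -> #   bit 3 = 1  t=0,i=14
  ...#. -> #   bit 2 = 1  t=1,i=2
  ....# -> .   bit 1 = 0  t=0,i=13
  ..... -> .   bit 0 = 0  t=1,i=0
  bits 00111001001110001010000011111100 = 960012540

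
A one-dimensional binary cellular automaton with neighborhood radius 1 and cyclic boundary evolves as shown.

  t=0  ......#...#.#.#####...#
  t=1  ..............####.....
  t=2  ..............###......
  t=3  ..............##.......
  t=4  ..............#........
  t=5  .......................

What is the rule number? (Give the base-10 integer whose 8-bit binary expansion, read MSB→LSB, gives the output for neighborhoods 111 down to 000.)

  [7] ### => #  t=0,i=15
  [6] ##. => .  t=0,i=18
  [5] #.# => .  t=0,i=11
  [4] #.. => .  t=0,i=0
  [3] .## => #  t=0,i=14
  [2] .#. => .  t=0,i=6
  [1] ..# => .  t=0,i=5
  [0] ... => .  t=0,i=1
  bits 10001000 = 136

136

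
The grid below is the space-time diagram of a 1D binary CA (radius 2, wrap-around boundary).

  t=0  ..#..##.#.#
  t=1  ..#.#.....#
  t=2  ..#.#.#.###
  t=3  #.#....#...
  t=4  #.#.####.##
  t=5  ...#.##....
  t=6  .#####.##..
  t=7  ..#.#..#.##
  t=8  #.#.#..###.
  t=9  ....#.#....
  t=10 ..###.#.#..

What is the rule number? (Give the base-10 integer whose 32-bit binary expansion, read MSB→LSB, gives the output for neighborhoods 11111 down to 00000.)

1130072118

  [31] ##### => .  t=6,i=3
  [30] ####. => #  t=4,i=6
  [29] ###.# => .  t=4,i=0
  [28] ###.. => .  t=2,i=10
  [27] ##.## => .  t=4,i=8
  [26] ##.#. => .  t=0,i=7
  [25] ##..# => #  t=2,i=0
  [24] ##... => #  t=5,i=7
  [23] #.### => .  t=2,i=8
  [22] #.##. => #  t=5,i=5
  [21] #.#.# => .  t=0,i=8
  [20] #.#.. => #  t=0,i=10
  [19] #..## => #  t=0,i=4
  [18] #..#. => .  t=0,i=1
  [17] #...# => #  t=3,i=9
  [16] #.... => #  t=1,i=6
  [15] .#### => #  t=4,i=5
  [14] .###. => .  t=2,i=9
  [13] .##.# => .  t=0,i=6
  [12] .##.. => .  t=5,i=6
  [11] .#.## => #  t=2,i=7
  [10] .#.#. => .  t=0,i=9
  [9] .#..# => .  t=0,i=0
  [8] .#... => .  t=1,i=5
  [7] ..### => .  t=6,i=1
  [6] ..##. => .  t=0,i=5
  [5] ..#.# => #  t=1,i=2
  [4] ..#.. => #  t=0,i=2
  [3] ...## => .  t=6,i=0
  [2] ...#. => #  t=1,i=9
  [1] ....# => #  t=1,i=8
  [0] ..... => .  t=1,i=7
  bits 01000011010110111000100000110110 = 1130072118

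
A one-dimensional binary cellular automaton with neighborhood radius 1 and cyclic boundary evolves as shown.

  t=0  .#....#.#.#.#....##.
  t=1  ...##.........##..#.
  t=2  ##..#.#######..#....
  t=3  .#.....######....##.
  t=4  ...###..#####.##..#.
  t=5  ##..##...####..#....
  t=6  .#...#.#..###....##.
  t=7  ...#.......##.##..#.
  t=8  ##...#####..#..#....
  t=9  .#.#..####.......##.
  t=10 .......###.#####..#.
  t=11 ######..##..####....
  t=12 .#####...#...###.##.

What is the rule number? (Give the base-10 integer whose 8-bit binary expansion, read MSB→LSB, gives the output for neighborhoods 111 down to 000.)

  nb ###: next=#  (t=2,i=7, bit7=1)
  nb ##.: next=#  (t=0,i=18, bit6=1)
  nb #.#: next=.  (t=0,i=7, bit5=0)
  nb #..: next=.  (t=0,i=2, bit4=0)
  nb .##: next=.  (t=0,i=17, bit3=0)
  nb .#.: next=.  (t=0,i=1, bit2=0)
  nb ..#: next=.  (t=0,i=0, bit1=0)
  nb ...: next=#  (t=0,i=3, bit0=1)
  bits 11000001 = 193

193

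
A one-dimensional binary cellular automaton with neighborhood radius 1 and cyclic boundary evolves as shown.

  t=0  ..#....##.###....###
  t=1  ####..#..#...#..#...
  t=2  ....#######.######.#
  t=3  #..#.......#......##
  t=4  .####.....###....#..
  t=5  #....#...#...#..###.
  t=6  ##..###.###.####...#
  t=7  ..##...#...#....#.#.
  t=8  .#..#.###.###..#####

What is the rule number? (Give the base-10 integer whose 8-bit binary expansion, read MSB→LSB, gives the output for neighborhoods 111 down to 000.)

54

  ###|.  b7=0 t=0,i=11
  ##.|.  b6=0 t=0,i=8
  #.#|#  b5=1 t=0,i=9
  #..|#  b4=1 t=0,i=0
  .##|.  b3=0 t=0,i=7
  .#.|#  b2=1 t=0,i=2
  ..#|#  b1=1 t=0,i=1
  ...|.  b0=0 t=0,i=4
  bits 00110110 = 54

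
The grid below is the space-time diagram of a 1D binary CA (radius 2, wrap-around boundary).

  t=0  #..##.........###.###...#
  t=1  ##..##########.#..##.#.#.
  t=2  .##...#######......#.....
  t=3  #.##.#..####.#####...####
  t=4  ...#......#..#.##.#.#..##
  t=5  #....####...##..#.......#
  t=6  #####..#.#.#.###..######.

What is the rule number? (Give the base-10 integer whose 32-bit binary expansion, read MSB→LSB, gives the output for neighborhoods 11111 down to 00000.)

  ##### -> #   bit 31 = 1  t=1,i=6
  ####. -> #   bit 30 = 1  t=1,i=12
  ###.# -> .   bit 29 = 0  t=0,i=16
  ###.. -> .   bit 28 = 0  t=0,i=20
  ##.## -> .   bit 27 = 0  t=0,i=17
  ##.#. -> .   bit 26 = 0  t=1,i=14
  ##..# -> #   bit 25 = 1  t=0,i=1
  ##... -> #   bit 24 = 1  t=0,i=5
  #.### -> #   bit 23 = 1  t=0,i=18
  #.##. -> .   bit 22 = 0  t=1,i=0
  #.#.# -> .   bit 21 = 0  t=1,i=21
  #.#.. -> .   bit 20 = 0  t=1,i=15
  #..## -> .   bit 19 = 0  t=0,i=2
  #..#. -> #   bit 18 = 1  t=4,i=12
  #...# -> .   bit 17 = 0  t=0,i=22
  #.... -> #   bit 16 = 1  t=0,i=6
  .#### -> .   bit 15 = 0  t=1,i=5
  .###. -> #   bit 14 = 1  t=0,i=15
  .##.# -> #   bit 13 = 1  t=1,i=19
  .##.. -> #   bit 12 = 1  t=0,i=0
  .#.## -> .   bit 11 = 0  t=1,i=24
  .#.#. -> .   bit 10 = 0  t=1,i=22
  .#..# -> .   bit 9 = 0  t=1,i=16
  .#... -> .   bit 8 = 0  t=2,i=20
  ..### -> .   bit 7 = 0  t=0,i=14
  ..##. -> .   bit 6 = 0  t=0,i=3
  ..#.# -> #   bit 5 = 1  t=4,i=13
  ..#.. -> .   bit 4 = 0  t=2,i=19
  ...## -> #   bit 3 = 1  t=0,i=13
  ...#. -> .   bit 2 = 0  t=2,i=18
  ....# -> #   bit 1 = 1  t=0,i=12
  ..... -> #   bit 0 = 1  t=0,i=7
  bits 11000011100001010111000000101011 = 3280302123

3280302123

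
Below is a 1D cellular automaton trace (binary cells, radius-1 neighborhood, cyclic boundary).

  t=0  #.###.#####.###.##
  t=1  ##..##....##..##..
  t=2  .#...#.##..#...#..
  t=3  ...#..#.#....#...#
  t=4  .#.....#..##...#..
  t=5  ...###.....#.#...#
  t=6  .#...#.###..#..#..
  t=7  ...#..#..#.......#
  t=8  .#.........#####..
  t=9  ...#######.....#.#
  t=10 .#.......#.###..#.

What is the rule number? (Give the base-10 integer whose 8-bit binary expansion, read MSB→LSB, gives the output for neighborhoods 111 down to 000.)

  nb ###: next=.  (t=0,i=3, bit7=0)
  nb ##.: next=#  (t=0,i=0, bit6=1)
  nb #.#: next=#  (t=0,i=1, bit5=1)
  nb #..: next=.  (t=1,i=2, bit4=0)
  nb .##: next=.  (t=0,i=2, bit3=0)
  nb .#.: next=.  (t=2,i=1, bit2=0)
  nb ..#: next=.  (t=1,i=3, bit1=0)
  nb ...: next=#  (t=1,i=7, bit0=1)
  bits 01100001 = 97

97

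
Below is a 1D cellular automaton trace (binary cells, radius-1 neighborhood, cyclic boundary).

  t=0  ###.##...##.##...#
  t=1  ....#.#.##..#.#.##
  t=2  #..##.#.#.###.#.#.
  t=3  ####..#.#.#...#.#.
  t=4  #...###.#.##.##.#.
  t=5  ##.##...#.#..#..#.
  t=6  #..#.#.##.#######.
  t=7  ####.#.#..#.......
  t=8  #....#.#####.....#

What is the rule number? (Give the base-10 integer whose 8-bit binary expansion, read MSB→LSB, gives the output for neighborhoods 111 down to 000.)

  ###|.  b7=0 t=0,i=0
  ##.|.  b6=0 t=0,i=2
  #.#|.  b5=0 t=0,i=3
  #..|#  b4=1 t=0,i=6
  .##|#  b3=1 t=0,i=4
  .#.|#  b2=1 t=1,i=4
  ..#|#  b1=1 t=0,i=8
  ...|.  b0=0 t=0,i=7
  bits 00011110 = 30

30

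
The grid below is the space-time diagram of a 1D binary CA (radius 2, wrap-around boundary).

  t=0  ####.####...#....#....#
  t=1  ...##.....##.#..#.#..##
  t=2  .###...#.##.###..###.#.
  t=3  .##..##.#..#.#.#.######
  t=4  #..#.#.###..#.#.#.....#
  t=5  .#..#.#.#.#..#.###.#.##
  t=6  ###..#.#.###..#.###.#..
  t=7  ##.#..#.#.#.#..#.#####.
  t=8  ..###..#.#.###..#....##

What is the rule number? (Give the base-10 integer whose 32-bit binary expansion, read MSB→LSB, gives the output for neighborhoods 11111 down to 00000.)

  ##### -> .   bit 31 = 0  t=0,i=1
  ####. -> .   bit 30 = 0  t=0,i=2
  ###.# -> #   bit 29 = 1  t=0,i=3
  ###.. -> .   bit 28 = 0  t=0,i=8
  ##.## -> #   bit 27 = 1  t=0,i=4
  ##.#. -> #   bit 26 = 1  t=1,i=12
  ##..# -> #   bit 25 = 1  t=2,i=15
  ##... -> .   bit 24 = 0  t=0,i=9
  #.### -> .   bit 23 = 0  t=0,i=5
  #.##. -> .   bit 22 = 0  t=2,i=9
  #.#.# -> .   bit 21 = 0  t=3,i=13
  #.#.. -> #   bit 20 = 1  t=1,i=13
  #..## -> .   bit 19 = 0  t=1,i=20
  #..#. -> .   bit 18 = 0  t=1,i=15
  #...# -> #   bit 17 = 1  t=0,i=10
  #.... -> .   bit 16 = 0  t=0,i=14
  .#### -> .   bit 15 = 0  t=0,i=0
  .###. -> #   bit 14 = 1  t=2,i=2
  .##.# -> .   bit 13 = 0  t=1,i=11
  .##.. -> .   bit 12 = 0  t=1,i=4
  .#.## -> #   bit 11 = 1  t=2,i=8
  .#.#. -> #   bit 10 = 1  t=1,i=17
  .#..# -> #   bit 9 = 1  t=1,i=14
  .#... -> #   bit 8 = 1  t=0,i=13
  ..### -> #   bit 7 = 1  t=0,i=22
  ..##. -> #   bit 6 = 1  t=1,i=3
  ..#.# -> .   bit 5 = 0  t=1,i=16
  ..#.. -> .   bit 4 = 0  t=0,i=12
  ...## -> #   bit 3 = 1  t=0,i=21
  ...#. -> #   bit 2 = 1  t=0,i=11
  ....# -> .   bit 1 = 0  t=0,i=15
  ..... -> #   bit 0 = 1  t=1,i=7
  bits 00101110000100100100111111001101 = 772952013

772952013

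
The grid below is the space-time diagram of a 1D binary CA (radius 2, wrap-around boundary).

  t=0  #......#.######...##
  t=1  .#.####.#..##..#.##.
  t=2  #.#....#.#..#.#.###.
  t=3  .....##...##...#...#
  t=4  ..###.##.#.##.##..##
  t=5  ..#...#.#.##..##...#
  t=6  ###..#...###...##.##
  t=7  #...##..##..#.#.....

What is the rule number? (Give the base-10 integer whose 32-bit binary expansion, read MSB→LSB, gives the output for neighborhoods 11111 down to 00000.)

2235832991

  #####|#  b31=1 t=0,i=11
  ####.|.  b30=0 t=0,i=13
  ###.#|.  b29=0 t=1,i=6
  ###..|.  b28=0 t=0,i=0
  ##.##|.  b27=0 t=4,i=5
  ##.#.|#  b26=1 t=1,i=7
  ##..#|.  b25=0 t=1,i=13
  ##...|#  b24=1 t=0,i=1
  #.###|.  b23=0 t=0,i=9
  #.##.|#  b22=1 t=1,i=17
  #.#.#|.  b21=0 t=2,i=0
  #.#..|.  b20=0 t=1,i=8
  #..##|.  b19=0 t=1,i=10
  #..#.|#  b18=1 t=1,i=0
  #...#|.  b17=0 t=0,i=16
  #....|.  b16=0 t=0,i=2
  .####|.  b15=0 t=0,i=10
  .###.|.  b14=0 t=0,i=19
  .##.#|.  b13=0 t=4,i=7
  .##..|#  b12=1 t=1,i=12
  .#.##|#  b11=1 t=0,i=8
  .#.#.|.  b10=0 t=2,i=1
  .#..#|#  b9=1 t=1,i=9
  .#...|.  b8=0 t=2,i=3
  ..###|#  b7=1 t=0,i=18
  ..##.|.  b6=0 t=1,i=11
  ..#.#|.  b5=0 t=0,i=7
  ..#..|#  b4=1 t=3,i=15
  ...##|#  b3=1 t=0,i=17
  ...#.|#  b2=1 t=0,i=6
  ....#|#  b1=1 t=0,i=5
  .....|#  b0=1 t=0,i=3
  bits 10000101010001000001101010011111 = 2235832991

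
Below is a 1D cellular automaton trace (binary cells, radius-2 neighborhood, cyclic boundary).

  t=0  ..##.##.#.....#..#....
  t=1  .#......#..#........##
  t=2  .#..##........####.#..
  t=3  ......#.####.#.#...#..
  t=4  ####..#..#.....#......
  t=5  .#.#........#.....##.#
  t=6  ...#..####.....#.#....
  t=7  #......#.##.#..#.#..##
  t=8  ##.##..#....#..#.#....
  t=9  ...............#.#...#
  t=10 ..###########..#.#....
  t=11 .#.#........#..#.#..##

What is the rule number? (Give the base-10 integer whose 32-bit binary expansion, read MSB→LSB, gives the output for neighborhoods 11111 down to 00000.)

  #####|.  b31=0 t=10,i=4
  ####.|.  b30=0 t=2,i=16
  ###.#|.  b29=0 t=2,i=17
  ###..|#  b28=1 t=4,i=3
  ##.##|.  b27=0 t=0,i=4
  ##.#.|.  b26=0 t=0,i=7
  ##..#|.  b25=0 t=4,i=4
  ##...|#  b24=1 t=2,i=6
  #.###|.  b23=0 t=3,i=8
  #.##.|.  b22=0 t=0,i=5
  #.#.#|.  b21=0 t=3,i=13
  #.#..|#  b20=1 t=0,i=8
  #..##|.  b19=0 t=2,i=3
  #..#.|.  b18=0 t=0,i=16
  #...#|.  b17=0 t=2,i=21
  #....|.  b16=0 t=0,i=10
  .####|#  b15=1 t=2,i=15
  .###.|.  b14=0 t=7,i=21
  .##.#|.  b13=0 t=0,i=3
  .##..|.  b12=0 t=2,i=5
  .#.##|.  b11=0 t=3,i=7
  .#.#.|.  b10=0 t=3,i=14
  .#..#|.  b9=0 t=0,i=15
  .#...|.  b8=0 t=0,i=9
  ..###|.  b7=0 t=2,i=14
  ..##.|.  b6=0 t=0,i=2
  ..#.#|#  b5=1 t=3,i=6
  ..#..|.  b4=0 t=0,i=14
  ...##|#  b3=1 t=0,i=1
  ...#.|.  b2=0 t=0,i=13
  ....#|.  b1=0 t=0,i=0
  .....|#  b0=1 t=0,i=11
  bits 00010001000100001000000000101001 = 286294057

286294057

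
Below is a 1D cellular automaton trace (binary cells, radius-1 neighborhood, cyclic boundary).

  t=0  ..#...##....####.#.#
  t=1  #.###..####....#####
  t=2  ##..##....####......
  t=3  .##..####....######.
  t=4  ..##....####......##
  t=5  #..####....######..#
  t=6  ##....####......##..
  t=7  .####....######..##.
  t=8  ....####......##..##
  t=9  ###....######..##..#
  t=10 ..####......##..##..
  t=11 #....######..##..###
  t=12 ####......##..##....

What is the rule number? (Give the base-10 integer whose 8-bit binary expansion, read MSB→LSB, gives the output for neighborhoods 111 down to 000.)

  [7] ### => .  t=0,i=13
  [6] ##. => #  t=0,i=7
  [5] #.# => #  t=0,i=16
  [4] #.. => #  t=0,i=0
  [3] .## => .  t=0,i=6
  [2] .#. => #  t=0,i=2
  [1] ..# => .  t=0,i=1
  [0] ... => #  t=0,i=4
  bits 01110101 = 117

117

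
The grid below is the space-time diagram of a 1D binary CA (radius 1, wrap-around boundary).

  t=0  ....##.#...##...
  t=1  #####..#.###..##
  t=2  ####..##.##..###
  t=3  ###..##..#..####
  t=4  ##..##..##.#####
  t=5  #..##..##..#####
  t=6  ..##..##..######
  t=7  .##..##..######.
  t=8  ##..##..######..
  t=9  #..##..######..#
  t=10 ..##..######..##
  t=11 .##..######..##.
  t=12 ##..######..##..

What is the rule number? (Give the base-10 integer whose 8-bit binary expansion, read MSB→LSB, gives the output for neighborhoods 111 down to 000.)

143

  nb ###: next=#  (t=1,i=0, bit7=1)
  nb ##.: next=.  (t=0,i=5, bit6=0)
  nb #.#: next=.  (t=0,i=6, bit5=0)
  nb #..: next=.  (t=0,i=8, bit4=0)
  nb .##: next=#  (t=0,i=4, bit3=1)
  nb .#.: next=#  (t=0,i=7, bit2=1)
  nb ..#: next=#  (t=0,i=3, bit1=1)
  nb ...: next=#  (t=0,i=0, bit0=1)
  bits 10001111 = 143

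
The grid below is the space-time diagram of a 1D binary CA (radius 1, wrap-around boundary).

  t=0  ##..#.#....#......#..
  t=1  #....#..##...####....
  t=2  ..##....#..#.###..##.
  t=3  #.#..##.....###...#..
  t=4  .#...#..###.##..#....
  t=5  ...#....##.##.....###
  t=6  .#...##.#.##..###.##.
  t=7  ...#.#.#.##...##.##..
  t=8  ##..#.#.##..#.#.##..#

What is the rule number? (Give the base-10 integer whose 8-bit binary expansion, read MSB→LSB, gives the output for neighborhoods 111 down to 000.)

169

  [7] ### => #  t=1,i=14
  [6] ##. => .  t=0,i=1
  [5] #.# => #  t=0,i=5
  [4] #.. => .  t=0,i=2
  [3] .## => #  t=0,i=0
  [2] .#. => .  t=0,i=4
  [1] ..# => .  t=0,i=3
  [0] ... => #  t=0,i=8
  bits 10101001 = 169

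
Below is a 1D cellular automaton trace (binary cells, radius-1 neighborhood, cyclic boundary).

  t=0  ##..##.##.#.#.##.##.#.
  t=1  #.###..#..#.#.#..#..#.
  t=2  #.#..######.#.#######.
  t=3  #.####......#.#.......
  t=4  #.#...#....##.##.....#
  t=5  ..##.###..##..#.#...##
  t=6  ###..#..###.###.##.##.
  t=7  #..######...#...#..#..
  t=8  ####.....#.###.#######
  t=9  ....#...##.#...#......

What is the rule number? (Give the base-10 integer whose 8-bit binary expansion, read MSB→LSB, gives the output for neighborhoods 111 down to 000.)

30

  nb ###: next=.  (t=1,i=3, bit7=0)
  nb ##.: next=.  (t=0,i=1, bit6=0)
  nb #.#: next=.  (t=0,i=6, bit5=0)
  nb #..: next=#  (t=0,i=2, bit4=1)
  nb .##: next=#  (t=0,i=0, bit3=1)
  nb .#.: next=#  (t=0,i=10, bit2=1)
  nb ..#: next=#  (t=0,i=3, bit1=1)
  nb ...: next=.  (t=3,i=7, bit0=0)
  bits 00011110 = 30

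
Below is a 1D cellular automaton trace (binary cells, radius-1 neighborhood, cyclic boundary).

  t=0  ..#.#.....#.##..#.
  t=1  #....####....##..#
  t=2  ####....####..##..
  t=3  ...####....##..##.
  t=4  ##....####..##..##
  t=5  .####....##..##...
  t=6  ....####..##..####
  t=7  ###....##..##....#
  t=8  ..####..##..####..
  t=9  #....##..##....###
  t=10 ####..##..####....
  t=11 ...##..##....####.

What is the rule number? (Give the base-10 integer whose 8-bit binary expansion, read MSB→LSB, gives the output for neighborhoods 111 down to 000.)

  ### -> .   bit 7 = 0  t=1,i=6
  ##. -> #   bit 6 = 1  t=0,i=13
  #.# -> .   bit 5 = 0  t=0,i=3
  #.. -> #   bit 4 = 1  t=0,i=5
  .## -> .   bit 3 = 0  t=0,i=12
  .#. -> .   bit 2 = 0  t=0,i=2
  ..# -> .   bit 1 = 0  t=0,i=1
  ... -> #   bit 0 = 1  t=0,i=0
  bits 01010001 = 81

81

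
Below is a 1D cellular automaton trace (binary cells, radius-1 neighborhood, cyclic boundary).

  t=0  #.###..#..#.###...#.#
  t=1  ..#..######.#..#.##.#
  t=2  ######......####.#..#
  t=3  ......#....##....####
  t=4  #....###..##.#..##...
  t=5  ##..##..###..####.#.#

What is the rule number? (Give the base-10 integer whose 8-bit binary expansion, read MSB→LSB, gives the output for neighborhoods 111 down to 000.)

30

  [7] ### => .  t=0,i=3
  [6] ##. => .  t=0,i=0
  [5] #.# => .  t=0,i=1
  [4] #.. => #  t=0,i=5
  [3] .## => #  t=0,i=2
  [2] .#. => #  t=0,i=7
  [1] ..# => #  t=0,i=6
  [0] ... => .  t=0,i=16
  bits 00011110 = 30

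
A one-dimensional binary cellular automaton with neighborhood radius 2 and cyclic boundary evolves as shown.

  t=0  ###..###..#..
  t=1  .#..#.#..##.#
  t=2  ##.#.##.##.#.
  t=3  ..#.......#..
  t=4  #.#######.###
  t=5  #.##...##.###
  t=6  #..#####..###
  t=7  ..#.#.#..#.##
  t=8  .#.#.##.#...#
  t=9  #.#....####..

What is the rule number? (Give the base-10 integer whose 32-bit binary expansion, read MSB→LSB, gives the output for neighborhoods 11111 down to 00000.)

1704973659

  [31] ##### => .  t=4,i=4
  [30] ####. => #  t=4,i=7
  [29] ###.# => #  t=4,i=0
  [28] ###.. => .  t=0,i=2
  [27] ##.## => .  t=2,i=7
  [26] ##.#. => #  t=1,i=11
  [25] ##..# => .  t=0,i=3
  [24] ##... => #  t=5,i=4
  [23] #.### => #  t=4,i=2
  [22] #.##. => .  t=2,i=0
  [21] #.#.# => .  t=1,i=12
  [20] #.#.. => #  t=1,i=1
  [19] #..## => #  t=0,i=4
  [18] #..#. => #  t=0,i=9
  [17] #...# => #  t=5,i=5
  [16] #.... => #  t=3,i=4
  [15] .#### => #  t=4,i=3
  [14] .###. => #  t=0,i=1
  [13] .##.# => .  t=1,i=10
  [12] .##.. => #  t=5,i=3
  [11] .#.## => .  t=2,i=4
  [10] .#.#. => #  t=1,i=0
  [9] .#..# => .  t=0,i=11
  [8] .#... => #  t=3,i=3
  [7] ..### => .  t=0,i=0
  [6] ..##. => #  t=1,i=9
  [5] ..#.# => .  t=1,i=4
  [4] ..#.. => #  t=0,i=10
  [3] ...## => #  t=5,i=6
  [2] ...#. => .  t=3,i=1
  [1] ....# => #  t=3,i=0
  [0] ..... => #  t=3,i=5
  bits 01100101100111111101010101011011 = 1704973659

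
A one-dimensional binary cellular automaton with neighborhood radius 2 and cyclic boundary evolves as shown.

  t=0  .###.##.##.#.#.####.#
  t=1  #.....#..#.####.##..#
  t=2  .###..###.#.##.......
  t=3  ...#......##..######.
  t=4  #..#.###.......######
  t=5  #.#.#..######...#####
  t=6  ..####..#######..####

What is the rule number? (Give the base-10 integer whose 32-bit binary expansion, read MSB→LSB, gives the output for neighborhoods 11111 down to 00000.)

3510087185

  [31] ##### => #  t=3,i=16
  [30] ####. => #  t=0,i=17
  [29] ###.# => .  t=0,i=3
  [28] ###.. => #  t=2,i=3
  [27] ##.## => .  t=0,i=4
  [26] ##.#. => .  t=0,i=10
  [25] ##..# => .  t=1,i=18
  [24] ##... => #  t=1,i=1
  [23] #.### => .  t=0,i=1
  [22] #.##. => .  t=0,i=5
  [21] #.#.# => #  t=0,i=11
  [20] #.#.. => #  t=5,i=4
  [19] #..## => .  t=1,i=19
  [18] #..#. => #  t=1,i=8
  [17] #...# => #  t=5,i=14
  [16] #.... => #  t=1,i=2
  [15] .#### => #  t=0,i=16
  [14] .###. => .  t=0,i=2
  [13] .##.# => #  t=0,i=6
  [12] .##.. => .  t=1,i=0
  [11] .#.## => #  t=0,i=0
  [10] .#.#. => #  t=0,i=12
  [9] .#..# => #  t=1,i=7
  [8] .#... => .  t=3,i=4
  [7] ..### => .  t=2,i=1
  [6] ..##. => .  t=1,i=20
  [5] ..#.# => .  t=1,i=9
  [4] ..#.. => #  t=1,i=6
  [3] ...## => .  t=2,i=0
  [2] ...#. => .  t=1,i=5
  [1] ....# => .  t=1,i=4
  [0] ..... => #  t=1,i=3
  bits 11010001001101111010111000010001 = 3510087185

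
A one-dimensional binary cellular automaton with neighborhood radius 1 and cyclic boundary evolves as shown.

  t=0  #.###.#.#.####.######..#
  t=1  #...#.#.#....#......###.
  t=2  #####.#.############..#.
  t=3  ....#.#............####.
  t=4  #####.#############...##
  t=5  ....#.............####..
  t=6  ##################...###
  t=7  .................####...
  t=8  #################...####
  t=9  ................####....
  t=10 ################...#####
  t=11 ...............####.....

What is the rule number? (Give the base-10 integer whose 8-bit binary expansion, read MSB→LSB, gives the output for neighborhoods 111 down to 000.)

87

  ### -> .   bit 7 = 0  t=0,i=3
  ##. -> #   bit 6 = 1  t=0,i=0
  #.# -> .   bit 5 = 0  t=0,i=1
  #.. -> #   bit 4 = 1  t=0,i=21
  .## -> .   bit 3 = 0  t=0,i=2
  .#. -> #   bit 2 = 1  t=0,i=6
  ..# -> #   bit 1 = 1  t=0,i=22
  ... -> #   bit 0 = 1  t=1,i=2
  bits 01010111 = 87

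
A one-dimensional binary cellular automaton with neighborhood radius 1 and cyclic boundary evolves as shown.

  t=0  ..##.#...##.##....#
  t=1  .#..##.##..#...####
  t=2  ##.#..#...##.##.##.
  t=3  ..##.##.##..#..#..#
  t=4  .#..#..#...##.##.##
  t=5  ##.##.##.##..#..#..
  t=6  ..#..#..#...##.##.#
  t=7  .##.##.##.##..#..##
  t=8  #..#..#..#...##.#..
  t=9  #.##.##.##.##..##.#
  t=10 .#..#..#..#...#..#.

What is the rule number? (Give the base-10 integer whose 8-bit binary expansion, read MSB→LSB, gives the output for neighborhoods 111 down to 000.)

167

  [7] ### => #  t=1,i=16
  [6] ##. => .  t=0,i=3
  [5] #.# => #  t=0,i=4
  [4] #.. => .  t=0,i=0
  [3] .## => .  t=0,i=2
  [2] .#. => #  t=0,i=5
  [1] ..# => #  t=0,i=1
  [0] ... => #  t=0,i=7
  bits 10100111 = 167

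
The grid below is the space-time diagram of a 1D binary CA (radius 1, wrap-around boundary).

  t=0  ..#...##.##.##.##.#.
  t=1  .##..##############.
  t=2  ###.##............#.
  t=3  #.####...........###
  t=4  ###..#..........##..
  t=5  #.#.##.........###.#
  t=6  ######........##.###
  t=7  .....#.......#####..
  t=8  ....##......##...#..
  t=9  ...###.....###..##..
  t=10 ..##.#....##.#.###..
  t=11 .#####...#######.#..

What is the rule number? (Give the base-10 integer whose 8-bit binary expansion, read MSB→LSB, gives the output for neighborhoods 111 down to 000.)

  nb ###: next=.  (t=1,i=6, bit7=0)
  nb ##.: next=#  (t=0,i=7, bit6=1)
  nb #.#: next=#  (t=0,i=8, bit5=1)
  nb #..: next=.  (t=0,i=3, bit4=0)
  nb .##: next=#  (t=0,i=6, bit3=1)
  nb .#.: next=#  (t=0,i=2, bit2=1)
  nb ..#: next=#  (t=0,i=1, bit1=1)
  nb ...: next=.  (t=0,i=0, bit0=0)
  bits 01101110 = 110

110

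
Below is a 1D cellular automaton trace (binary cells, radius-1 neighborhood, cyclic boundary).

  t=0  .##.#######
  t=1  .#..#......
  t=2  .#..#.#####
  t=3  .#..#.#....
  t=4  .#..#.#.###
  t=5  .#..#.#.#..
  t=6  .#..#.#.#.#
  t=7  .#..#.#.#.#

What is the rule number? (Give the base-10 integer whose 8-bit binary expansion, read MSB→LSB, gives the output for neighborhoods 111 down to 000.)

  nb ###: next=.  (t=0,i=5, bit7=0)
  nb ##.: next=.  (t=0,i=2, bit6=0)
  nb #.#: next=.  (t=0,i=0, bit5=0)
  nb #..: next=.  (t=1,i=2, bit4=0)
  nb .##: next=#  (t=0,i=1, bit3=1)
  nb .#.: next=#  (t=1,i=1, bit2=1)
  nb ..#: next=.  (t=1,i=0, bit1=0)
  nb ...: next=#  (t=1,i=6, bit0=1)
  bits 00001101 = 13

13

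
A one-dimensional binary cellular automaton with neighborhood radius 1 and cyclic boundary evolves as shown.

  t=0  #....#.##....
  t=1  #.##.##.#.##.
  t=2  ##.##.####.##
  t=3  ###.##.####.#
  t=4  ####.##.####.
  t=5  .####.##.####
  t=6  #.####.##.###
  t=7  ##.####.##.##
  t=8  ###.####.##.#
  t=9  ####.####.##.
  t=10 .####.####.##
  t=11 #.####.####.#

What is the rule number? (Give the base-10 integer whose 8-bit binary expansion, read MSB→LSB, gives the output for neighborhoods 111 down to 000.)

229

  ###|#  b7=1 t=2,i=0
  ##.|#  b6=1 t=0,i=8
  #.#|#  b5=1 t=0,i=6
  #..|.  b4=0 t=0,i=1
  .##|.  b3=0 t=0,i=7
  .#.|#  b2=1 t=0,i=0
  ..#|.  b1=0 t=0,i=4
  ...|#  b0=1 t=0,i=2
  bits 11100101 = 229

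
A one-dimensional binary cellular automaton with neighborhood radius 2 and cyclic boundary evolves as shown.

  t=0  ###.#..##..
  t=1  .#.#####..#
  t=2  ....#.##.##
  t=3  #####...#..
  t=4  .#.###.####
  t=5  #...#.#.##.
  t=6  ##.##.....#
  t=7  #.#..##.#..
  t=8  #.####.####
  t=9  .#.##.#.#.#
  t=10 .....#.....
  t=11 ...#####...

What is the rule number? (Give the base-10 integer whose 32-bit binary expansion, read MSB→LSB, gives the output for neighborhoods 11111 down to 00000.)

  #####|.  b31=0 t=1,i=5
  ####.|#  b30=1 t=1,i=6
  ###.#|.  b29=0 t=0,i=2
  ###..|#  b28=1 t=1,i=7
  ##.##|#  b27=1 t=2,i=8
  ##.#.|#  b26=1 t=0,i=3
  ##..#|.  b25=0 t=0,i=9
  ##...|#  b24=1 t=2,i=0
  #.###|.  b23=0 t=1,i=3
  #.##.|.  b22=0 t=2,i=6
  #.#.#|.  b21=0 t=1,i=1
  #.#..|#  b20=1 t=0,i=4
  #..##|#  b19=1 t=0,i=6
  #..#.|#  b18=1 t=1,i=9
  #...#|.  b17=0 t=3,i=6
  #....|#  b16=1 t=2,i=1
  .####|#  b15=1 t=1,i=4
  .###.|#  b14=1 t=0,i=1
  .##.#|.  b13=0 t=2,i=7
  .##..|.  b12=0 t=0,i=8
  .#.##|.  b11=0 t=1,i=2
  .#.#.|.  b10=0 t=1,i=0
  .#..#|#  b9=1 t=0,i=5
  .#...|#  b8=1 t=5,i=1
  ..###|.  b7=0 t=0,i=0
  ..##.|#  b6=1 t=0,i=7
  ..#.#|#  b5=1 t=1,i=10
  ..#..|#  b4=1 t=3,i=8
  ...##|.  b3=0 t=6,i=9
  ...#.|#  b2=1 t=2,i=3
  ....#|#  b1=1 t=2,i=2
  .....|.  b0=0 t=6,i=7
  bits 01011101000111011100001101110110 = 1562231670

1562231670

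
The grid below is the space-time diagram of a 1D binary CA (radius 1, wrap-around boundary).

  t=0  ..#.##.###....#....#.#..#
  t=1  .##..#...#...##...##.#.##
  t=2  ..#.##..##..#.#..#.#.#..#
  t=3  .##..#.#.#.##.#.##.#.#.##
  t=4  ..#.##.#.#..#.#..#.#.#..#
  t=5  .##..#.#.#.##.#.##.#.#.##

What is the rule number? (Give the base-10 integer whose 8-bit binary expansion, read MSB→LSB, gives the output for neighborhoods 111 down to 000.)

  nb ###: next=.  (t=0,i=8, bit7=0)
  nb ##.: next=#  (t=0,i=5, bit6=1)
  nb #.#: next=.  (t=0,i=3, bit5=0)
  nb #..: next=.  (t=0,i=0, bit4=0)
  nb .##: next=.  (t=0,i=4, bit3=0)
  nb .#.: next=#  (t=0,i=2, bit2=1)
  nb ..#: next=#  (t=0,i=1, bit1=1)
  nb ...: next=.  (t=0,i=11, bit0=0)
  bits 01000110 = 70

70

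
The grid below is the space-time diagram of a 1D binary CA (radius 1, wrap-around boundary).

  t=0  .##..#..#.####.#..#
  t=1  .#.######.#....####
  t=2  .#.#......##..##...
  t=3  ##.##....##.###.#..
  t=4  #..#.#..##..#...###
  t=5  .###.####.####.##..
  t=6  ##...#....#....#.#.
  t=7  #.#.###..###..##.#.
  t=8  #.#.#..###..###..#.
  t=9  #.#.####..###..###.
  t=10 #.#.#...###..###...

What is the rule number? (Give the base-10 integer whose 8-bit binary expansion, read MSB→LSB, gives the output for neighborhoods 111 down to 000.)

  nb ###: next=.  (t=0,i=11, bit7=0)
  nb ##.: next=.  (t=0,i=2, bit6=0)
  nb #.#: next=.  (t=0,i=0, bit5=0)
  nb #..: next=#  (t=0,i=3, bit4=1)
  nb .##: next=#  (t=0,i=1, bit3=1)
  nb .#.: next=#  (t=0,i=5, bit2=1)
  nb ..#: next=#  (t=0,i=4, bit1=1)
  nb ...: next=.  (t=1,i=12, bit0=0)
  bits 00011110 = 30

30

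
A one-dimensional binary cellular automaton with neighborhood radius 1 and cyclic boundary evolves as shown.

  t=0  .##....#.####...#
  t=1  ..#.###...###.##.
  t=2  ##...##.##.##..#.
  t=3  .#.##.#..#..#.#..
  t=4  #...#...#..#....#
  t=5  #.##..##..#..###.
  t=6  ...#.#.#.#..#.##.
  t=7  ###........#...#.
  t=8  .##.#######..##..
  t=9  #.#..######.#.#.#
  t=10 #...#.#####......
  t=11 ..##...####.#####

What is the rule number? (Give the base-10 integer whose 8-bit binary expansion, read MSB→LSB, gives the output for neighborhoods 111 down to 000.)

195

  ### -> #   bit 7 = 1  t=0,i=10
  ##. -> #   bit 6 = 1  t=0,i=2
  #.# -> .   bit 5 = 0  t=0,i=0
  #.. -> .   bit 4 = 0  t=0,i=3
  .## -> .   bit 3 = 0  t=0,i=1
  .#. -> .   bit 2 = 0  t=0,i=7
  ..# -> #   bit 1 = 1  t=0,i=6
  ... -> #   bit 0 = 1  t=0,i=4
  bits 11000011 = 195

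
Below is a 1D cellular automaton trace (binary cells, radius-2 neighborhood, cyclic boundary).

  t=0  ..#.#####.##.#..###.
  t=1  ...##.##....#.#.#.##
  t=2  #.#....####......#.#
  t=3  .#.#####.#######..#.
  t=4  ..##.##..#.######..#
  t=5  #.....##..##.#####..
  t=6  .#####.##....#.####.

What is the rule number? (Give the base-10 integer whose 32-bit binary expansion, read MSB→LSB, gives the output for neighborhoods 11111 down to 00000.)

  #####|#  b31=1 t=0,i=6
  ####.|#  b30=1 t=0,i=7
  ###.#|.  b29=0 t=0,i=8
  ###..|#  b28=1 t=0,i=18
  ##.##|.  b27=0 t=0,i=9
  ##.#.|#  b26=1 t=0,i=12
  ##..#|#  b25=1 t=3,i=16
  ##...|#  b24=1 t=0,i=19
  #.###|#  b23=1 t=0,i=4
  #.##.|.  b22=0 t=0,i=10
  #.#.#|.  b21=0 t=1,i=14
  #.#..|.  b20=0 t=0,i=13
  #..##|.  b19=0 t=0,i=15
  #..#.|.  b18=0 t=3,i=0
  #...#|.  b17=0 t=0,i=0
  #....|#  b16=1 t=1,i=9
  .####|.  b15=0 t=0,i=5
  .###.|.  b14=0 t=0,i=17
  .##.#|.  b13=0 t=0,i=11
  .##..|#  b12=1 t=1,i=7
  .#.##|#  b11=1 t=0,i=3
  .#.#.|.  b10=0 t=1,i=13
  .#..#|#  b9=1 t=0,i=14
  .#...|#  b8=1 t=2,i=3
  ..###|#  b7=1 t=0,i=16
  ..##.|.  b6=0 t=1,i=3
  ..#.#|.  b5=0 t=0,i=2
  ..#..|.  b4=0 t=3,i=18
  ...##|#  b3=1 t=1,i=2
  ...#.|.  b2=0 t=0,i=1
  ....#|#  b1=1 t=1,i=10
  .....|#  b0=1 t=2,i=13
  bits 11010111100000010001101110001011 = 3615562635

3615562635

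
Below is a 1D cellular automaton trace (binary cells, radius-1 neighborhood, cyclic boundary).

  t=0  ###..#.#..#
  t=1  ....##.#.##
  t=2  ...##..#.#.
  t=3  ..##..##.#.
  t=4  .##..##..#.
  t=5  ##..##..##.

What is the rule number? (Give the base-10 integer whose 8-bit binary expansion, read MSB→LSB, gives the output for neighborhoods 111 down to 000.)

  nb ###: next=.  (t=0,i=0, bit7=0)
  nb ##.: next=.  (t=0,i=2, bit6=0)
  nb #.#: next=.  (t=0,i=6, bit5=0)
  nb #..: next=.  (t=0,i=3, bit4=0)
  nb .##: next=#  (t=0,i=10, bit3=1)
  nb .#.: next=#  (t=0,i=5, bit2=1)
  nb ..#: next=#  (t=0,i=4, bit1=1)
  nb ...: next=.  (t=1,i=1, bit0=0)
  bits 00001110 = 14

14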